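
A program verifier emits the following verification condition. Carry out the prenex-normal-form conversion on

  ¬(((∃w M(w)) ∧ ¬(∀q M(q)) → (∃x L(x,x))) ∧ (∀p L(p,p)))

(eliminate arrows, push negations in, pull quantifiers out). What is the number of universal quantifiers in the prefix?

1

Rewrite implications/biconditionals: A → B as ¬A ∨ B.
  ¬((¬((∃w M(w)) ∧ ¬(∀q M(q))) ∨ (∃x L(x,x))) ∧ (∀p L(p,p)))
Push ¬ through the quantifiers and connectives to reach negation normal form:
  (∃w M(w)) ∧ (∃q ¬M(q)) ∧ (∀x ¬L(x,x)) ∨ (∃p ¬L(p,p))
All bound variables are already distinct, so no renaming is needed.
Pull the quantifiers to the front (each side's bound variable is not free in the other side):
  ∃w ∃q ∀x ∃p (M(w) ∧ ¬M(q) ∧ ¬L(x,x) ∨ ¬L(p,p))
The prefix is ∃w ∃q ∀x ∃p: 1 universal, 3 existential.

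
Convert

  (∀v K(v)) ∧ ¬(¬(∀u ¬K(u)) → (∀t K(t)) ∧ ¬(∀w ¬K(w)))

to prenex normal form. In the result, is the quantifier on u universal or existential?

Eliminate → and ↔ using ¬ and ∨.
  (∀v K(v)) ∧ ¬(¬¬(∀u ¬K(u)) ∨ (∀t K(t)) ∧ ¬(∀w ¬K(w)))
Move each ¬ inward, flipping quantifiers it crosses:
  (∀v K(v)) ∧ (∃u K(u)) ∧ ((∃t ¬K(t)) ∨ (∀w ¬K(w)))
Pull the quantifiers to the front (each side's bound variable is not free in the other side):
  ∀v ∃u ∃t ∀w (K(v) ∧ K(u) ∧ (¬K(t) ∨ ¬K(w)))
The quantifier ∀u sits under an odd number of negations (counting the antecedent side of each →), so it flips to ∃u.

existential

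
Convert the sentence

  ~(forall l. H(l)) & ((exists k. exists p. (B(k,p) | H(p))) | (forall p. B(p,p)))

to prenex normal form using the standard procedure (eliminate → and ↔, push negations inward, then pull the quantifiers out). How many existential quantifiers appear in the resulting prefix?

Move each ¬ inward, flipping quantifiers it crosses:
  (exists l. ~H(l)) & ((exists k. exists p. (B(k,p) | H(p))) | (forall p. B(p,p)))
Give each quantifier a distinct variable: p↦s.
  (exists l. ~H(l)) & ((exists k. exists p. (B(k,p) | H(p))) | (forall s. B(s,s)))
Extract every quantifier outward, since the variables are now distinct and don't occur free across branches:
  exists l. exists k. exists p. forall s. (~H(l) & (B(k,p) | H(p) | B(s,s)))
The prefix is exists l exists k exists p forall s: 1 universal, 3 existential.

3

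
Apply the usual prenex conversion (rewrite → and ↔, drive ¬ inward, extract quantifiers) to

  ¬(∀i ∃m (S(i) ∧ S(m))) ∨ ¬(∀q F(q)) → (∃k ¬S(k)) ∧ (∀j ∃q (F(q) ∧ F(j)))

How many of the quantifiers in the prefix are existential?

3

First replace A → B with ¬A ∨ B.
  ¬(¬(∀i ∃m (S(i) ∧ S(m))) ∨ ¬(∀q F(q))) ∨ (∃k ¬S(k)) ∧ (∀j ∃q (F(q) ∧ F(j)))
Push ¬ through the quantifiers and connectives to reach negation normal form:
  (∀i ∃m (S(i) ∧ S(m))) ∧ (∀q F(q)) ∨ (∃k ¬S(k)) ∧ (∀j ∃q (F(q) ∧ F(j)))
Standardize variables apart so no two quantifiers bind the same name: q↦b.
  (∀i ∃m (S(i) ∧ S(m))) ∧ (∀q F(q)) ∨ (∃k ¬S(k)) ∧ (∀j ∃b (F(b) ∧ F(j)))
Finally move all quantifiers to the prefix:
  ∀i ∃m ∀q ∃k ∀j ∃b (S(i) ∧ S(m) ∧ F(q) ∨ ¬S(k) ∧ F(b) ∧ F(j))
The prefix is ∀i ∃m ∀q ∃k ∀j ∃b: 3 universal, 3 existential.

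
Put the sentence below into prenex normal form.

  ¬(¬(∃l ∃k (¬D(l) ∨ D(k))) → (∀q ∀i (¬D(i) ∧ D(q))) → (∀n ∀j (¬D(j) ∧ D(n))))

∀l ∀k ∀q ∀i ∃n ∃j (D(l) ∧ ¬D(k) ∧ ¬D(i) ∧ D(q) ∧ (D(j) ∨ ¬D(n)))

Rewrite implications/biconditionals: A → B as ¬A ∨ B.
  ¬(¬¬(∃l ∃k (¬D(l) ∨ D(k))) ∨ ¬(∀q ∀i (¬D(i) ∧ D(q))) ∨ (∀n ∀j (¬D(j) ∧ D(n))))
Drive negations inward (¬∀x A ≡ ∃x ¬A, ¬∃x A ≡ ∀x ¬A, De Morgan for ∧/∨):
  (∀l ∀k (D(l) ∧ ¬D(k))) ∧ (∀q ∀i (¬D(i) ∧ D(q))) ∧ (∃n ∃j (D(j) ∨ ¬D(n)))
Finally move all quantifiers to the prefix:
  ∀l ∀k ∀q ∀i ∃n ∃j (D(l) ∧ ¬D(k) ∧ ¬D(i) ∧ D(q) ∧ (D(j) ∨ ¬D(n)))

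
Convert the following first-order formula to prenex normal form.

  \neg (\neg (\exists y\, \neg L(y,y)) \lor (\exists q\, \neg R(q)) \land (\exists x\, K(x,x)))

\exists y\, \forall q\, \forall x\, (\neg L(y,y) \land (R(q) \lor \neg K(x,x)))

Push ¬ through the quantifiers and connectives to reach negation normal form:
  (\exists y\, \neg L(y,y)) \land ((\forall q\, R(q)) \lor (\forall x\, \neg K(x,x)))
All bound variables are already distinct, so no renaming is needed.
Extract every quantifier outward, since the variables are now distinct and don't occur free across branches:
  \exists y\, \forall q\, \forall x\, (\neg L(y,y) \land (R(q) \lor \neg K(x,x)))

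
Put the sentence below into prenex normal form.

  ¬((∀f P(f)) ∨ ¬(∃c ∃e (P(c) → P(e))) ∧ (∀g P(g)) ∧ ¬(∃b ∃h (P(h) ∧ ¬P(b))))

First replace A → B with ¬A ∨ B.
  ¬((∀f P(f)) ∨ ¬(∃c ∃e (¬P(c) ∨ P(e))) ∧ (∀g P(g)) ∧ ¬(∃b ∃h (P(h) ∧ ¬P(b))))
Move each ¬ inward, flipping quantifiers it crosses:
  (∃f ¬P(f)) ∧ ((∃c ∃e (¬P(c) ∨ P(e))) ∨ (∃g ¬P(g)) ∨ (∃b ∃h (P(h) ∧ ¬P(b))))
Extract every quantifier outward, since the variables are now distinct and don't occur free across branches:
  ∃f ∃c ∃e ∃g ∃b ∃h (¬P(f) ∧ (¬P(c) ∨ P(e) ∨ ¬P(g) ∨ P(h) ∧ ¬P(b)))

∃f ∃c ∃e ∃g ∃b ∃h (¬P(f) ∧ (¬P(c) ∨ P(e) ∨ ¬P(g) ∨ P(h) ∧ ¬P(b)))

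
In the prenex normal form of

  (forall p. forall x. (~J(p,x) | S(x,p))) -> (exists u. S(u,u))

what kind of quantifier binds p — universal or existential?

Rewrite implications/biconditionals: A → B as ¬A ∨ B.
  ~(forall p. forall x. (~J(p,x) | S(x,p))) | (exists u. S(u,u))
Move each ¬ inward, flipping quantifiers it crosses:
  (exists p. exists x. (J(p,x) & ~S(x,p))) | (exists u. S(u,u))
Extract every quantifier outward, since the variables are now distinct and don't occur free across branches:
  exists p. exists x. exists u. (J(p,x) & ~S(x,p) | S(u,u))
The quantifier forall p sits under an odd number of negations (counting the antecedent side of each →), so it flips to exists p.

existential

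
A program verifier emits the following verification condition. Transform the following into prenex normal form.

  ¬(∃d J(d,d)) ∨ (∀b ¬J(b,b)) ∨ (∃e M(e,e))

Drive negations inward (¬∀x A ≡ ∃x ¬A, ¬∃x A ≡ ∀x ¬A, De Morgan for ∧/∨):
  (∀d ¬J(d,d)) ∨ (∀b ¬J(b,b)) ∨ (∃e M(e,e))
All bound variables are already distinct, so no renaming is needed.
Pull the quantifiers to the front (each side's bound variable is not free in the other side):
  ∀d ∀b ∃e (¬J(d,d) ∨ ¬J(b,b) ∨ M(e,e))

∀d ∀b ∃e (¬J(d,d) ∨ ¬J(b,b) ∨ M(e,e))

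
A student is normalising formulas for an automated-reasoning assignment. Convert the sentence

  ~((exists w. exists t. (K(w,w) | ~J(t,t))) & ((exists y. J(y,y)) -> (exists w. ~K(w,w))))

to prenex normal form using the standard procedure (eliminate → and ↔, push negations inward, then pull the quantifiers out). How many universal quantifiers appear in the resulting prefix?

Eliminate → and ↔ using ¬ and ∨.
  ~((exists w. exists t. (K(w,w) | ~J(t,t))) & (~(exists y. J(y,y)) | (exists w. ~K(w,w))))
Push ¬ through the quantifiers and connectives to reach negation normal form:
  (forall w. forall t. (~K(w,w) & J(t,t))) | (exists y. J(y,y)) & (forall w. K(w,w))
Standardize variables apart so no two quantifiers bind the same name: w↦x1.
  (forall w. forall t. (~K(w,w) & J(t,t))) | (exists y. J(y,y)) & (forall x1. K(x1,x1))
Pull the quantifiers to the front (each side's bound variable is not free in the other side):
  forall w. forall t. exists y. forall x1. (~K(w,w) & J(t,t) | J(y,y) & K(x1,x1))
The prefix is forall w forall t exists y forall x1: 3 universal, 1 existential.

3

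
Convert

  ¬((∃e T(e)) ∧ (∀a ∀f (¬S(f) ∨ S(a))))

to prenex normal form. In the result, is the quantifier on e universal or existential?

universal

Drive negations inward (¬∀x A ≡ ∃x ¬A, ¬∃x A ≡ ∀x ¬A, De Morgan for ∧/∨):
  (∀e ¬T(e)) ∨ (∃a ∃f (S(f) ∧ ¬S(a)))
All bound variables are already distinct, so no renaming is needed.
Pull the quantifiers to the front (each side's bound variable is not free in the other side):
  ∀e ∃a ∃f (¬T(e) ∨ S(f) ∧ ¬S(a))
The quantifier ∃e sits under an odd number of negations, so it flips to ∀e.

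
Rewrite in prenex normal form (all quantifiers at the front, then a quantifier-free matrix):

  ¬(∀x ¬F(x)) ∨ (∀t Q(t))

Push ¬ through the quantifiers and connectives to reach negation normal form:
  (∃x F(x)) ∨ (∀t Q(t))
All bound variables are already distinct, so no renaming is needed.
Pull the quantifiers to the front (each side's bound variable is not free in the other side):
  ∃x ∀t (F(x) ∨ Q(t))

∃x ∀t (F(x) ∨ Q(t))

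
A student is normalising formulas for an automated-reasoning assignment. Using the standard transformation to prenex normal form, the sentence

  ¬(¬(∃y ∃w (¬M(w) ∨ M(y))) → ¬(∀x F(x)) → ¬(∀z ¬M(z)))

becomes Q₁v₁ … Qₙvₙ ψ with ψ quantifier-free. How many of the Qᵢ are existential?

Eliminate → and ↔ using ¬ and ∨.
  ¬(¬¬(∃y ∃w (¬M(w) ∨ M(y))) ∨ ¬¬(∀x F(x)) ∨ ¬(∀z ¬M(z)))
Push ¬ through the quantifiers and connectives to reach negation normal form:
  (∀y ∀w (M(w) ∧ ¬M(y))) ∧ (∃x ¬F(x)) ∧ (∀z ¬M(z))
All bound variables are already distinct, so no renaming is needed.
Extract every quantifier outward, since the variables are now distinct and don't occur free across branches:
  ∀y ∀w ∃x ∀z (M(w) ∧ ¬M(y) ∧ ¬F(x) ∧ ¬M(z))
The prefix is ∀y ∀w ∃x ∀z: 3 universal, 1 existential.

1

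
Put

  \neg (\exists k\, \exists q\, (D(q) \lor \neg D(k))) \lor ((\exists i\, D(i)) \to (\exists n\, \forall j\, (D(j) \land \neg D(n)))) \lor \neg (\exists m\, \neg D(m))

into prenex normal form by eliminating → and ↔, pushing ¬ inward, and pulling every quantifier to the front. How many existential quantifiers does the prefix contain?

First replace A → B with ¬A ∨ B.
  \neg (\exists k\, \exists q\, (D(q) \lor \neg D(k))) \lor \neg (\exists i\, D(i)) \lor (\exists n\, \forall j\, (D(j) \land \neg D(n))) \lor \neg (\exists m\, \neg D(m))
Drive negations inward (¬∀x A ≡ ∃x ¬A, ¬∃x A ≡ ∀x ¬A, De Morgan for ∧/∨):
  (\forall k\, \forall q\, (\neg D(q) \land D(k))) \lor (\forall i\, \neg D(i)) \lor (\exists n\, \forall j\, (D(j) \land \neg D(n))) \lor (\forall m\, D(m))
All bound variables are already distinct, so no renaming is needed.
Extract every quantifier outward, since the variables are now distinct and don't occur free across branches:
  \forall k\, \forall q\, \forall i\, \exists n\, \forall j\, \forall m\, (\neg D(q) \land D(k) \lor \neg D(i) \lor D(j) \land \neg D(n) \lor D(m))
The prefix is \forall k \forall q \forall i \exists n \forall j \forall m: 5 universal, 1 existential.

1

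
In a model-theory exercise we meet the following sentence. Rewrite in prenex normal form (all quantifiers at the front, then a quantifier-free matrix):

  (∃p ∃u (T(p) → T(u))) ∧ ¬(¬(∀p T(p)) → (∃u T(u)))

Rewrite implications/biconditionals: A → B as ¬A ∨ B.
  (∃p ∃u (¬T(p) ∨ T(u))) ∧ ¬(¬¬(∀p T(p)) ∨ (∃u T(u)))
Drive negations inward (¬∀x A ≡ ∃x ¬A, ¬∃x A ≡ ∀x ¬A, De Morgan for ∧/∨):
  (∃p ∃u (¬T(p) ∨ T(u))) ∧ (∃p ¬T(p)) ∧ (∀u ¬T(u))
Give each quantifier a distinct variable: p↦s, u↦b.
  (∃p ∃u (¬T(p) ∨ T(u))) ∧ (∃s ¬T(s)) ∧ (∀b ¬T(b))
Pull the quantifiers to the front (each side's bound variable is not free in the other side):
  ∃p ∃u ∃s ∀b ((¬T(p) ∨ T(u)) ∧ ¬T(s) ∧ ¬T(b))

∃p ∃u ∃s ∀b ((¬T(p) ∨ T(u)) ∧ ¬T(s) ∧ ¬T(b))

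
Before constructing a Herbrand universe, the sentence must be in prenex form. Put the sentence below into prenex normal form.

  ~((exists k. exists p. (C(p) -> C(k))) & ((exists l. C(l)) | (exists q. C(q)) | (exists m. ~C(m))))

Rewrite implications/biconditionals: A → B as ¬A ∨ B.
  ~((exists k. exists p. (~C(p) | C(k))) & ((exists l. C(l)) | (exists q. C(q)) | (exists m. ~C(m))))
Drive negations inward (¬∀x A ≡ ∃x ¬A, ¬∃x A ≡ ∀x ¬A, De Morgan for ∧/∨):
  (forall k. forall p. (C(p) & ~C(k))) | (forall l. ~C(l)) & (forall q. ~C(q)) & (forall m. C(m))
All bound variables are already distinct, so no renaming is needed.
Extract every quantifier outward, since the variables are now distinct and don't occur free across branches:
  forall k. forall p. forall l. forall q. forall m. (C(p) & ~C(k) | ~C(l) & ~C(q) & C(m))

forall k. forall p. forall l. forall q. forall m. (C(p) & ~C(k) | ~C(l) & ~C(q) & C(m))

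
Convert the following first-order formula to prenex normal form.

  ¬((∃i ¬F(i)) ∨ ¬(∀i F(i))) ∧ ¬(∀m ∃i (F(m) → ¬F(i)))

First replace A → B with ¬A ∨ B.
  ¬((∃i ¬F(i)) ∨ ¬(∀i F(i))) ∧ ¬(∀m ∃i (¬F(m) ∨ ¬F(i)))
Push ¬ through the quantifiers and connectives to reach negation normal form:
  (∀i F(i)) ∧ (∀i F(i)) ∧ (∃m ∀i (F(m) ∧ F(i)))
Give each quantifier a distinct variable: i↦t, i↦c.
  (∀i F(i)) ∧ (∀t F(t)) ∧ (∃m ∀c (F(m) ∧ F(c)))
Pull the quantifiers to the front (each side's bound variable is not free in the other side):
  ∀i ∀t ∃m ∀c (F(i) ∧ F(t) ∧ F(m) ∧ F(c))

∀i ∀t ∃m ∀c (F(i) ∧ F(t) ∧ F(m) ∧ F(c))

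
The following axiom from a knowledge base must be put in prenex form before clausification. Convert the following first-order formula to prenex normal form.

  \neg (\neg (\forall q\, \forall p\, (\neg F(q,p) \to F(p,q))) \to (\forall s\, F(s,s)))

\exists q\, \exists p\, \exists s\, (\neg F(q,p) \land \neg F(p,q) \land \neg F(s,s))

Eliminate → and ↔ using ¬ and ∨.
  \neg (\neg \neg (\forall q\, \forall p\, (\neg \neg F(q,p) \lor F(p,q))) \lor (\forall s\, F(s,s)))
Push ¬ through the quantifiers and connectives to reach negation normal form:
  (\exists q\, \exists p\, (\neg F(q,p) \land \neg F(p,q))) \land (\exists s\, \neg F(s,s))
All bound variables are already distinct, so no renaming is needed.
Extract every quantifier outward, since the variables are now distinct and don't occur free across branches:
  \exists q\, \exists p\, \exists s\, (\neg F(q,p) \land \neg F(p,q) \land \neg F(s,s))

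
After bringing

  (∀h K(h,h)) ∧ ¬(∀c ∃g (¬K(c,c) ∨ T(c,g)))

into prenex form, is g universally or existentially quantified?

Push ¬ through the quantifiers and connectives to reach negation normal form:
  (∀h K(h,h)) ∧ (∃c ∀g (K(c,c) ∧ ¬T(c,g)))
Extract every quantifier outward, since the variables are now distinct and don't occur free across branches:
  ∀h ∃c ∀g (K(h,h) ∧ K(c,c) ∧ ¬T(c,g))
The quantifier ∃g sits under an odd number of negations, so it flips to ∀g.

universal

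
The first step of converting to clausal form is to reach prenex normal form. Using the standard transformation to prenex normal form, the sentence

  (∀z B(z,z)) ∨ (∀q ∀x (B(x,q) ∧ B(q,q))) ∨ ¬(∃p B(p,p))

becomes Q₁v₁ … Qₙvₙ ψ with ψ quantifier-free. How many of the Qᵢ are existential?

Push ¬ through the quantifiers and connectives to reach negation normal form:
  (∀z B(z,z)) ∨ (∀q ∀x (B(x,q) ∧ B(q,q))) ∨ (∀p ¬B(p,p))
All bound variables are already distinct, so no renaming is needed.
Finally move all quantifiers to the prefix:
  ∀z ∀q ∀x ∀p (B(z,z) ∨ B(x,q) ∧ B(q,q) ∨ ¬B(p,p))
The prefix is ∀z ∀q ∀x ∀p: 4 universal, 0 existential.

0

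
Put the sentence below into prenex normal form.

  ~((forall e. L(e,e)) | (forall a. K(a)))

Push ¬ through the quantifiers and connectives to reach negation normal form:
  (exists e. ~L(e,e)) & (exists a. ~K(a))
All bound variables are already distinct, so no renaming is needed.
Pull the quantifiers to the front (each side's bound variable is not free in the other side):
  exists e. exists a. (~L(e,e) & ~K(a))

exists e. exists a. (~L(e,e) & ~K(a))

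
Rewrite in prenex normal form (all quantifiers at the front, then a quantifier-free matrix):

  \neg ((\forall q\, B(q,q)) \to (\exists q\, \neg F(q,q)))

Rewrite implications/biconditionals: A → B as ¬A ∨ B.
  \neg (\neg (\forall q\, B(q,q)) \lor (\exists q\, \neg F(q,q)))
Move each ¬ inward, flipping quantifiers it crosses:
  (\forall q\, B(q,q)) \land (\forall q\, F(q,q))
Rename bound variables to avoid capture: q↦w.
  (\forall q\, B(q,q)) \land (\forall w\, F(w,w))
Extract every quantifier outward, since the variables are now distinct and don't occur free across branches:
  \forall q\, \forall w\, (B(q,q) \land F(w,w))

\forall q\, \forall w\, (B(q,q) \land F(w,w))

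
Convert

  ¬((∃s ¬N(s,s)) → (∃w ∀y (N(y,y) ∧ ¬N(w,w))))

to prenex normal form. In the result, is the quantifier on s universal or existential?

Eliminate → and ↔ using ¬ and ∨.
  ¬(¬(∃s ¬N(s,s)) ∨ (∃w ∀y (N(y,y) ∧ ¬N(w,w))))
Push ¬ through the quantifiers and connectives to reach negation normal form:
  (∃s ¬N(s,s)) ∧ (∀w ∃y (¬N(y,y) ∨ N(w,w)))
Extract every quantifier outward, since the variables are now distinct and don't occur free across branches:
  ∃s ∀w ∃y (¬N(s,s) ∧ (¬N(y,y) ∨ N(w,w)))
The quantifier ∃s sits under an even number of negations (counting the antecedent side of each →), so it remains existential.

existential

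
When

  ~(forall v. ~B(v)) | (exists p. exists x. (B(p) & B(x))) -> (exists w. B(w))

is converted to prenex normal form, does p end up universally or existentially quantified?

universal

Rewrite implications/biconditionals: A → B as ¬A ∨ B.
  ~(~(forall v. ~B(v)) | (exists p. exists x. (B(p) & B(x)))) | (exists w. B(w))
Move each ¬ inward, flipping quantifiers it crosses:
  (forall v. ~B(v)) & (forall p. forall x. (~B(p) | ~B(x))) | (exists w. B(w))
All bound variables are already distinct, so no renaming is needed.
Pull the quantifiers to the front (each side's bound variable is not free in the other side):
  forall v. forall p. forall x. exists w. (~B(v) & (~B(p) | ~B(x)) | B(w))
The quantifier exists p sits under an odd number of negations (counting the antecedent side of each →), so it flips to forall p.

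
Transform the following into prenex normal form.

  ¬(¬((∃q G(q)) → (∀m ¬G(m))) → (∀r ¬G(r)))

∃q ∃m ∃r (G(q) ∧ G(m) ∧ G(r))

First replace A → B with ¬A ∨ B.
  ¬(¬¬(¬(∃q G(q)) ∨ (∀m ¬G(m))) ∨ (∀r ¬G(r)))
Push ¬ through the quantifiers and connectives to reach negation normal form:
  (∃q G(q)) ∧ (∃m G(m)) ∧ (∃r G(r))
Extract every quantifier outward, since the variables are now distinct and don't occur free across branches:
  ∃q ∃m ∃r (G(q) ∧ G(m) ∧ G(r))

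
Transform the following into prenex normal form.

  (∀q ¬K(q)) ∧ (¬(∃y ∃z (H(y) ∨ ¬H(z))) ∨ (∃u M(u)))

∀q ∀y ∀z ∃u (¬K(q) ∧ (¬H(y) ∧ H(z) ∨ M(u)))

Drive negations inward (¬∀x A ≡ ∃x ¬A, ¬∃x A ≡ ∀x ¬A, De Morgan for ∧/∨):
  (∀q ¬K(q)) ∧ ((∀y ∀z (¬H(y) ∧ H(z))) ∨ (∃u M(u)))
All bound variables are already distinct, so no renaming is needed.
Finally move all quantifiers to the prefix:
  ∀q ∀y ∀z ∃u (¬K(q) ∧ (¬H(y) ∧ H(z) ∨ M(u)))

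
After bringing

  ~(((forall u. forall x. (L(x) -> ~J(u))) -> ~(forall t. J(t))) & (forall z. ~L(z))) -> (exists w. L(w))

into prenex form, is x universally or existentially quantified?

First replace A → B with ¬A ∨ B.
  ~~((~(forall u. forall x. (~L(x) | ~J(u))) | ~(forall t. J(t))) & (forall z. ~L(z))) | (exists w. L(w))
Push ¬ through the quantifiers and connectives to reach negation normal form:
  ((exists u. exists x. (L(x) & J(u))) | (exists t. ~J(t))) & (forall z. ~L(z)) | (exists w. L(w))
All bound variables are already distinct, so no renaming is needed.
Extract every quantifier outward, since the variables are now distinct and don't occur free across branches:
  exists u. exists x. exists t. forall z. exists w. ((L(x) & J(u) | ~J(t)) & ~L(z) | L(w))
The quantifier forall x sits under an odd number of negations (counting the antecedent side of each →), so it flips to exists x.

existential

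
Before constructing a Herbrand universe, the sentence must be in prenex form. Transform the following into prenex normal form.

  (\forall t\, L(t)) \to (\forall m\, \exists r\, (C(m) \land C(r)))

First replace A → B with ¬A ∨ B.
  \neg (\forall t\, L(t)) \lor (\forall m\, \exists r\, (C(m) \land C(r)))
Push ¬ through the quantifiers and connectives to reach negation normal form:
  (\exists t\, \neg L(t)) \lor (\forall m\, \exists r\, (C(m) \land C(r)))
Pull the quantifiers to the front (each side's bound variable is not free in the other side):
  \exists t\, \forall m\, \exists r\, (\neg L(t) \lor C(m) \land C(r))

\exists t\, \forall m\, \exists r\, (\neg L(t) \lor C(m) \land C(r))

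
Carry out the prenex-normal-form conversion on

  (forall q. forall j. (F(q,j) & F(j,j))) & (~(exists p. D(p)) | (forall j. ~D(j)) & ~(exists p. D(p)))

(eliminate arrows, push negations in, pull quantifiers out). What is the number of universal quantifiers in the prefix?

Push ¬ through the quantifiers and connectives to reach negation normal form:
  (forall q. forall j. (F(q,j) & F(j,j))) & ((forall p. ~D(p)) | (forall j. ~D(j)) & (forall p. ~D(p)))
Give each quantifier a distinct variable: j↦y, p↦z.
  (forall q. forall j. (F(q,j) & F(j,j))) & ((forall p. ~D(p)) | (forall y. ~D(y)) & (forall z. ~D(z)))
Extract every quantifier outward, since the variables are now distinct and don't occur free across branches:
  forall q. forall j. forall p. forall y. forall z. (F(q,j) & F(j,j) & (~D(p) | ~D(y) & ~D(z)))
The prefix is forall q forall j forall p forall y forall z: 5 universal, 0 existential.

5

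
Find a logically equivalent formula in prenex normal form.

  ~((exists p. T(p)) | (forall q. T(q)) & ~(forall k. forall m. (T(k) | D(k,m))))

forall p. exists q. forall k. forall m. (~T(p) & (~T(q) | T(k) | D(k,m)))

Push ¬ through the quantifiers and connectives to reach negation normal form:
  (forall p. ~T(p)) & ((exists q. ~T(q)) | (forall k. forall m. (T(k) | D(k,m))))
All bound variables are already distinct, so no renaming is needed.
Extract every quantifier outward, since the variables are now distinct and don't occur free across branches:
  forall p. exists q. forall k. forall m. (~T(p) & (~T(q) | T(k) | D(k,m)))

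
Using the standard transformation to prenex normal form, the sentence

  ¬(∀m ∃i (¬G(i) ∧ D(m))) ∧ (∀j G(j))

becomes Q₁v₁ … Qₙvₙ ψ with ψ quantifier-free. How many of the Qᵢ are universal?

2

Push ¬ through the quantifiers and connectives to reach negation normal form:
  (∃m ∀i (G(i) ∨ ¬D(m))) ∧ (∀j G(j))
All bound variables are already distinct, so no renaming is needed.
Finally move all quantifiers to the prefix:
  ∃m ∀i ∀j ((G(i) ∨ ¬D(m)) ∧ G(j))
The prefix is ∃m ∀i ∀j: 2 universal, 1 existential.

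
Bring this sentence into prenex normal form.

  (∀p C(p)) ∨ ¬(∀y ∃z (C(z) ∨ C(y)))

∀p ∃y ∀z (C(p) ∨ ¬C(z) ∧ ¬C(y))

Drive negations inward (¬∀x A ≡ ∃x ¬A, ¬∃x A ≡ ∀x ¬A, De Morgan for ∧/∨):
  (∀p C(p)) ∨ (∃y ∀z (¬C(z) ∧ ¬C(y)))
All bound variables are already distinct, so no renaming is needed.
Pull the quantifiers to the front (each side's bound variable is not free in the other side):
  ∀p ∃y ∀z (C(p) ∨ ¬C(z) ∧ ¬C(y))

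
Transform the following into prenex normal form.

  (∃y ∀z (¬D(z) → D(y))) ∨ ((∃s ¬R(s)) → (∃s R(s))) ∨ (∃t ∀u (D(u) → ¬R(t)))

∃y ∀z ∀s ∃r ∃t ∀u (D(z) ∨ D(y) ∨ R(s) ∨ R(r) ∨ ¬D(u) ∨ ¬R(t))

Rewrite implications/biconditionals: A → B as ¬A ∨ B.
  (∃y ∀z (¬¬D(z) ∨ D(y))) ∨ ¬(∃s ¬R(s)) ∨ (∃s R(s)) ∨ (∃t ∀u (¬D(u) ∨ ¬R(t)))
Move each ¬ inward, flipping quantifiers it crosses:
  (∃y ∀z (D(z) ∨ D(y))) ∨ (∀s R(s)) ∨ (∃s R(s)) ∨ (∃t ∀u (¬D(u) ∨ ¬R(t)))
Standardize variables apart so no two quantifiers bind the same name: s↦r.
  (∃y ∀z (D(z) ∨ D(y))) ∨ (∀s R(s)) ∨ (∃r R(r)) ∨ (∃t ∀u (¬D(u) ∨ ¬R(t)))
Pull the quantifiers to the front (each side's bound variable is not free in the other side):
  ∃y ∀z ∀s ∃r ∃t ∀u (D(z) ∨ D(y) ∨ R(s) ∨ R(r) ∨ ¬D(u) ∨ ¬R(t))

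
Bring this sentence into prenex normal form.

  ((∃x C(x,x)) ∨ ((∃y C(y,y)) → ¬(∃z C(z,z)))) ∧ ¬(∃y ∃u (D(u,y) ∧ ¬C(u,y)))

∃x ∀y ∀z ∀r ∀u ((C(x,x) ∨ ¬C(y,y) ∨ ¬C(z,z)) ∧ (¬D(u,r) ∨ C(u,r)))

Rewrite implications/biconditionals: A → B as ¬A ∨ B.
  ((∃x C(x,x)) ∨ ¬(∃y C(y,y)) ∨ ¬(∃z C(z,z))) ∧ ¬(∃y ∃u (D(u,y) ∧ ¬C(u,y)))
Drive negations inward (¬∀x A ≡ ∃x ¬A, ¬∃x A ≡ ∀x ¬A, De Morgan for ∧/∨):
  ((∃x C(x,x)) ∨ (∀y ¬C(y,y)) ∨ (∀z ¬C(z,z))) ∧ (∀y ∀u (¬D(u,y) ∨ C(u,y)))
Standardize variables apart so no two quantifiers bind the same name: y↦r.
  ((∃x C(x,x)) ∨ (∀y ¬C(y,y)) ∨ (∀z ¬C(z,z))) ∧ (∀r ∀u (¬D(u,r) ∨ C(u,r)))
Pull the quantifiers to the front (each side's bound variable is not free in the other side):
  ∃x ∀y ∀z ∀r ∀u ((C(x,x) ∨ ¬C(y,y) ∨ ¬C(z,z)) ∧ (¬D(u,r) ∨ C(u,r)))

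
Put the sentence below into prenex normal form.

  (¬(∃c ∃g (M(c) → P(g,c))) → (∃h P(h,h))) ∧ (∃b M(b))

∃c ∃g ∃h ∃b ((¬M(c) ∨ P(g,c) ∨ P(h,h)) ∧ M(b))

Eliminate → and ↔ using ¬ and ∨.
  (¬¬(∃c ∃g (¬M(c) ∨ P(g,c))) ∨ (∃h P(h,h))) ∧ (∃b M(b))
Move each ¬ inward, flipping quantifiers it crosses:
  ((∃c ∃g (¬M(c) ∨ P(g,c))) ∨ (∃h P(h,h))) ∧ (∃b M(b))
Extract every quantifier outward, since the variables are now distinct and don't occur free across branches:
  ∃c ∃g ∃h ∃b ((¬M(c) ∨ P(g,c) ∨ P(h,h)) ∧ M(b))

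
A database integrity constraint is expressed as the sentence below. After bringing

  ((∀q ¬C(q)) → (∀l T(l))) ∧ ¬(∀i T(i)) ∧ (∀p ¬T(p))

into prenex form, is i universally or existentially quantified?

existential

Eliminate → and ↔ using ¬ and ∨.
  (¬(∀q ¬C(q)) ∨ (∀l T(l))) ∧ ¬(∀i T(i)) ∧ (∀p ¬T(p))
Push ¬ through the quantifiers and connectives to reach negation normal form:
  ((∃q C(q)) ∨ (∀l T(l))) ∧ (∃i ¬T(i)) ∧ (∀p ¬T(p))
Pull the quantifiers to the front (each side's bound variable is not free in the other side):
  ∃q ∀l ∃i ∀p ((C(q) ∨ T(l)) ∧ ¬T(i) ∧ ¬T(p))
The quantifier ∀i sits under an odd number of negations (counting the antecedent side of each →), so it flips to ∃i.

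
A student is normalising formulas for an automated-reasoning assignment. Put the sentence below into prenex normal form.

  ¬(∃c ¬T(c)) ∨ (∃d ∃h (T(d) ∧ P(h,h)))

Move each ¬ inward, flipping quantifiers it crosses:
  (∀c T(c)) ∨ (∃d ∃h (T(d) ∧ P(h,h)))
Finally move all quantifiers to the prefix:
  ∀c ∃d ∃h (T(c) ∨ T(d) ∧ P(h,h))

∀c ∃d ∃h (T(c) ∨ T(d) ∧ P(h,h))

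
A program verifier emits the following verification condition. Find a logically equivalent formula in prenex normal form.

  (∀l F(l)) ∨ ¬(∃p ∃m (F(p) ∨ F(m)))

∀l ∀p ∀m (F(l) ∨ ¬F(p) ∧ ¬F(m))

Move each ¬ inward, flipping quantifiers it crosses:
  (∀l F(l)) ∨ (∀p ∀m (¬F(p) ∧ ¬F(m)))
All bound variables are already distinct, so no renaming is needed.
Extract every quantifier outward, since the variables are now distinct and don't occur free across branches:
  ∀l ∀p ∀m (F(l) ∨ ¬F(p) ∧ ¬F(m))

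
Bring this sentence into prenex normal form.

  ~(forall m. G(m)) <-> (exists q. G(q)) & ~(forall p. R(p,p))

forall m. exists q. exists p. forall z. forall c. exists u1. ((G(m) | G(q) & ~R(p,p)) & (~G(z) | R(c,c) | ~G(u1)))

Rewrite implications/biconditionals: A → B as ¬A ∨ B; A ↔ B as (¬A ∨ B) ∧ (¬B ∨ A).
  (~~(forall m. G(m)) | (exists q. G(q)) & ~(forall p. R(p,p))) & (~((exists q. G(q)) & ~(forall p. R(p,p))) | ~(forall m. G(m)))
Move each ¬ inward, flipping quantifiers it crosses:
  ((forall m. G(m)) | (exists q. G(q)) & (exists p. ~R(p,p))) & ((forall q. ~G(q)) | (forall p. R(p,p)) | (exists m. ~G(m)))
Give each quantifier a distinct variable: q↦z, p↦c, m↦u1.
  ((forall m. G(m)) | (exists q. G(q)) & (exists p. ~R(p,p))) & ((forall z. ~G(z)) | (forall c. R(c,c)) | (exists u1. ~G(u1)))
Pull the quantifiers to the front (each side's bound variable is not free in the other side):
  forall m. exists q. exists p. forall z. forall c. exists u1. ((G(m) | G(q) & ~R(p,p)) & (~G(z) | R(c,c) | ~G(u1)))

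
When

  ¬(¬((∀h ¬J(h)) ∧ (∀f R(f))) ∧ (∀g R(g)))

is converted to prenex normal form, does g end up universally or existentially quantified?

Move each ¬ inward, flipping quantifiers it crosses:
  (∀h ¬J(h)) ∧ (∀f R(f)) ∨ (∃g ¬R(g))
Pull the quantifiers to the front (each side's bound variable is not free in the other side):
  ∀h ∀f ∃g (¬J(h) ∧ R(f) ∨ ¬R(g))
The quantifier ∀g sits under an odd number of negations, so it flips to ∃g.

existential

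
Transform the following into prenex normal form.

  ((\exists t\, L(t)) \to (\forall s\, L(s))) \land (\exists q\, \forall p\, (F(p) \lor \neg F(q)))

\forall t\, \forall s\, \exists q\, \forall p\, ((\neg L(t) \lor L(s)) \land (F(p) \lor \neg F(q)))

Rewrite implications/biconditionals: A → B as ¬A ∨ B.
  (\neg (\exists t\, L(t)) \lor (\forall s\, L(s))) \land (\exists q\, \forall p\, (F(p) \lor \neg F(q)))
Move each ¬ inward, flipping quantifiers it crosses:
  ((\forall t\, \neg L(t)) \lor (\forall s\, L(s))) \land (\exists q\, \forall p\, (F(p) \lor \neg F(q)))
All bound variables are already distinct, so no renaming is needed.
Pull the quantifiers to the front (each side's bound variable is not free in the other side):
  \forall t\, \forall s\, \exists q\, \forall p\, ((\neg L(t) \lor L(s)) \land (F(p) \lor \neg F(q)))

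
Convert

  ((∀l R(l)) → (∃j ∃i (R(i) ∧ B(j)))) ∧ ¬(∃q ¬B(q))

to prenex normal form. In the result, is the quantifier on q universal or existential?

First replace A → B with ¬A ∨ B.
  (¬(∀l R(l)) ∨ (∃j ∃i (R(i) ∧ B(j)))) ∧ ¬(∃q ¬B(q))
Drive negations inward (¬∀x A ≡ ∃x ¬A, ¬∃x A ≡ ∀x ¬A, De Morgan for ∧/∨):
  ((∃l ¬R(l)) ∨ (∃j ∃i (R(i) ∧ B(j)))) ∧ (∀q B(q))
All bound variables are already distinct, so no renaming is needed.
Finally move all quantifiers to the prefix:
  ∃l ∃j ∃i ∀q ((¬R(l) ∨ R(i) ∧ B(j)) ∧ B(q))
The quantifier ∃q sits under an odd number of negations (counting the antecedent side of each →), so it flips to ∀q.

universal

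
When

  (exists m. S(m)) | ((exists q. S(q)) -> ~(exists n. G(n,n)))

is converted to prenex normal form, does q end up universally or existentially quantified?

Rewrite implications/biconditionals: A → B as ¬A ∨ B.
  (exists m. S(m)) | ~(exists q. S(q)) | ~(exists n. G(n,n))
Push ¬ through the quantifiers and connectives to reach negation normal form:
  (exists m. S(m)) | (forall q. ~S(q)) | (forall n. ~G(n,n))
All bound variables are already distinct, so no renaming is needed.
Pull the quantifiers to the front (each side's bound variable is not free in the other side):
  exists m. forall q. forall n. (S(m) | ~S(q) | ~G(n,n))
The quantifier exists q sits under an odd number of negations (counting the antecedent side of each →), so it flips to forall q.

universal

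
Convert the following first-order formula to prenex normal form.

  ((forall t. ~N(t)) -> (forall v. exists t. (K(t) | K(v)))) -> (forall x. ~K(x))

forall t. exists v. forall a. forall x. (~N(t) & ~K(a) & ~K(v) | ~K(x))

First replace A → B with ¬A ∨ B.
  ~(~(forall t. ~N(t)) | (forall v. exists t. (K(t) | K(v)))) | (forall x. ~K(x))
Drive negations inward (¬∀x A ≡ ∃x ¬A, ¬∃x A ≡ ∀x ¬A, De Morgan for ∧/∨):
  (forall t. ~N(t)) & (exists v. forall t. (~K(t) & ~K(v))) | (forall x. ~K(x))
Standardize variables apart so no two quantifiers bind the same name: t↦a.
  (forall t. ~N(t)) & (exists v. forall a. (~K(a) & ~K(v))) | (forall x. ~K(x))
Finally move all quantifiers to the prefix:
  forall t. exists v. forall a. forall x. (~N(t) & ~K(a) & ~K(v) | ~K(x))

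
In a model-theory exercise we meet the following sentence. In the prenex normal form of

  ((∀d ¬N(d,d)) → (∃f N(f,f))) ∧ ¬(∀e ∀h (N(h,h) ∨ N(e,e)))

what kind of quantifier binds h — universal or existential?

Rewrite implications/biconditionals: A → B as ¬A ∨ B.
  (¬(∀d ¬N(d,d)) ∨ (∃f N(f,f))) ∧ ¬(∀e ∀h (N(h,h) ∨ N(e,e)))
Push ¬ through the quantifiers and connectives to reach negation normal form:
  ((∃d N(d,d)) ∨ (∃f N(f,f))) ∧ (∃e ∃h (¬N(h,h) ∧ ¬N(e,e)))
All bound variables are already distinct, so no renaming is needed.
Extract every quantifier outward, since the variables are now distinct and don't occur free across branches:
  ∃d ∃f ∃e ∃h ((N(d,d) ∨ N(f,f)) ∧ ¬N(h,h) ∧ ¬N(e,e))
The quantifier ∀h sits under an odd number of negations (counting the antecedent side of each →), so it flips to ∃h.

existential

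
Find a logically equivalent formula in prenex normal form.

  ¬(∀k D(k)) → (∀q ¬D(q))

∀k ∀q (D(k) ∨ ¬D(q))

First replace A → B with ¬A ∨ B.
  ¬¬(∀k D(k)) ∨ (∀q ¬D(q))
Push ¬ through the quantifiers and connectives to reach negation normal form:
  (∀k D(k)) ∨ (∀q ¬D(q))
All bound variables are already distinct, so no renaming is needed.
Pull the quantifiers to the front (each side's bound variable is not free in the other side):
  ∀k ∀q (D(k) ∨ ¬D(q))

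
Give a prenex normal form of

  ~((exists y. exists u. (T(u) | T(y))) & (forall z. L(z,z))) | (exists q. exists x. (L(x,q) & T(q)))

forall y. forall u. exists z. exists q. exists x. (~T(u) & ~T(y) | ~L(z,z) | L(x,q) & T(q))

Push ¬ through the quantifiers and connectives to reach negation normal form:
  (forall y. forall u. (~T(u) & ~T(y))) | (exists z. ~L(z,z)) | (exists q. exists x. (L(x,q) & T(q)))
All bound variables are already distinct, so no renaming is needed.
Finally move all quantifiers to the prefix:
  forall y. forall u. exists z. exists q. exists x. (~T(u) & ~T(y) | ~L(z,z) | L(x,q) & T(q))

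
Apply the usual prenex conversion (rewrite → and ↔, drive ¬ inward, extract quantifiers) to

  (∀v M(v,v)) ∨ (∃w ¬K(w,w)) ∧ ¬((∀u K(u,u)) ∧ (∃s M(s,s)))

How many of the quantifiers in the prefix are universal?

Move each ¬ inward, flipping quantifiers it crosses:
  (∀v M(v,v)) ∨ (∃w ¬K(w,w)) ∧ ((∃u ¬K(u,u)) ∨ (∀s ¬M(s,s)))
All bound variables are already distinct, so no renaming is needed.
Finally move all quantifiers to the prefix:
  ∀v ∃w ∃u ∀s (M(v,v) ∨ ¬K(w,w) ∧ (¬K(u,u) ∨ ¬M(s,s)))
The prefix is ∀v ∃w ∃u ∀s: 2 universal, 2 existential.

2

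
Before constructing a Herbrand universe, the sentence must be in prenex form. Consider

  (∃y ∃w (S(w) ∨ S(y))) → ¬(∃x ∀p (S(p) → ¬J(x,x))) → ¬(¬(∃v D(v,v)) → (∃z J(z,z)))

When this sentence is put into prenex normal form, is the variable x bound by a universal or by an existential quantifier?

existential

First replace A → B with ¬A ∨ B.
  ¬(∃y ∃w (S(w) ∨ S(y))) ∨ ¬¬(∃x ∀p (¬S(p) ∨ ¬J(x,x))) ∨ ¬(¬¬(∃v D(v,v)) ∨ (∃z J(z,z)))
Move each ¬ inward, flipping quantifiers it crosses:
  (∀y ∀w (¬S(w) ∧ ¬S(y))) ∨ (∃x ∀p (¬S(p) ∨ ¬J(x,x))) ∨ (∀v ¬D(v,v)) ∧ (∀z ¬J(z,z))
All bound variables are already distinct, so no renaming is needed.
Extract every quantifier outward, since the variables are now distinct and don't occur free across branches:
  ∀y ∀w ∃x ∀p ∀v ∀z (¬S(w) ∧ ¬S(y) ∨ ¬S(p) ∨ ¬J(x,x) ∨ ¬D(v,v) ∧ ¬J(z,z))
The quantifier ∃x sits under an even number of negations (counting the antecedent side of each →), so it remains existential.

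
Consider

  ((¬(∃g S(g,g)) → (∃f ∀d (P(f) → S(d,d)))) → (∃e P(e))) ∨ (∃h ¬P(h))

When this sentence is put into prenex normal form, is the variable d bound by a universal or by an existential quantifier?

First replace A → B with ¬A ∨ B.
  ¬(¬¬(∃g S(g,g)) ∨ (∃f ∀d (¬P(f) ∨ S(d,d)))) ∨ (∃e P(e)) ∨ (∃h ¬P(h))
Drive negations inward (¬∀x A ≡ ∃x ¬A, ¬∃x A ≡ ∀x ¬A, De Morgan for ∧/∨):
  (∀g ¬S(g,g)) ∧ (∀f ∃d (P(f) ∧ ¬S(d,d))) ∨ (∃e P(e)) ∨ (∃h ¬P(h))
Finally move all quantifiers to the prefix:
  ∀g ∀f ∃d ∃e ∃h (¬S(g,g) ∧ P(f) ∧ ¬S(d,d) ∨ P(e) ∨ ¬P(h))
The quantifier ∀d sits under an odd number of negations (counting the antecedent side of each →), so it flips to ∃d.

existential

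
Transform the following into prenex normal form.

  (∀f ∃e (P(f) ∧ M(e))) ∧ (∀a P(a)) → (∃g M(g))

Rewrite implications/biconditionals: A → B as ¬A ∨ B.
  ¬((∀f ∃e (P(f) ∧ M(e))) ∧ (∀a P(a))) ∨ (∃g M(g))
Push ¬ through the quantifiers and connectives to reach negation normal form:
  (∃f ∀e (¬P(f) ∨ ¬M(e))) ∨ (∃a ¬P(a)) ∨ (∃g M(g))
All bound variables are already distinct, so no renaming is needed.
Extract every quantifier outward, since the variables are now distinct and don't occur free across branches:
  ∃f ∀e ∃a ∃g (¬P(f) ∨ ¬M(e) ∨ ¬P(a) ∨ M(g))

∃f ∀e ∃a ∃g (¬P(f) ∨ ¬M(e) ∨ ¬P(a) ∨ M(g))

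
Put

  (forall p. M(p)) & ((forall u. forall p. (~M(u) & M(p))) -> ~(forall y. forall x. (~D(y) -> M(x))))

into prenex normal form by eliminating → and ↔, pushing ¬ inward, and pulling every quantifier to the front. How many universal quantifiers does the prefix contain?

Rewrite implications/biconditionals: A → B as ¬A ∨ B.
  (forall p. M(p)) & (~(forall u. forall p. (~M(u) & M(p))) | ~(forall y. forall x. (~~D(y) | M(x))))
Push ¬ through the quantifiers and connectives to reach negation normal form:
  (forall p. M(p)) & ((exists u. exists p. (M(u) | ~M(p))) | (exists y. exists x. (~D(y) & ~M(x))))
Rename bound variables to avoid capture: p↦z.
  (forall p. M(p)) & ((exists u. exists z. (M(u) | ~M(z))) | (exists y. exists x. (~D(y) & ~M(x))))
Extract every quantifier outward, since the variables are now distinct and don't occur free across branches:
  forall p. exists u. exists z. exists y. exists x. (M(p) & (M(u) | ~M(z) | ~D(y) & ~M(x)))
The prefix is forall p exists u exists z exists y exists x: 1 universal, 4 existential.

1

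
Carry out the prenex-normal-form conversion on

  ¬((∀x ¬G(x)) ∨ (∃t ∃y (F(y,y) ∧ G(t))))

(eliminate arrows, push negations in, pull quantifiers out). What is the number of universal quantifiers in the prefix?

2

Move each ¬ inward, flipping quantifiers it crosses:
  (∃x G(x)) ∧ (∀t ∀y (¬F(y,y) ∨ ¬G(t)))
All bound variables are already distinct, so no renaming is needed.
Pull the quantifiers to the front (each side's bound variable is not free in the other side):
  ∃x ∀t ∀y (G(x) ∧ (¬F(y,y) ∨ ¬G(t)))
The prefix is ∃x ∀t ∀y: 2 universal, 1 existential.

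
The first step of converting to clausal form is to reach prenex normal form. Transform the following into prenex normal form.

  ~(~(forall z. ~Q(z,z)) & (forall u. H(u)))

forall z. exists u. (~Q(z,z) | ~H(u))

Drive negations inward (¬∀x A ≡ ∃x ¬A, ¬∃x A ≡ ∀x ¬A, De Morgan for ∧/∨):
  (forall z. ~Q(z,z)) | (exists u. ~H(u))
All bound variables are already distinct, so no renaming is needed.
Finally move all quantifiers to the prefix:
  forall z. exists u. (~Q(z,z) | ~H(u))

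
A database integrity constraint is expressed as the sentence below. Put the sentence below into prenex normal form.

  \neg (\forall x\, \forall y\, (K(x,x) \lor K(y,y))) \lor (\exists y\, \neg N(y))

\exists x\, \exists y\, \exists u1\, (\neg K(x,x) \land \neg K(y,y) \lor \neg N(u1))

Push ¬ through the quantifiers and connectives to reach negation normal form:
  (\exists x\, \exists y\, (\neg K(x,x) \land \neg K(y,y))) \lor (\exists y\, \neg N(y))
Standardize variables apart so no two quantifiers bind the same name: y↦u1.
  (\exists x\, \exists y\, (\neg K(x,x) \land \neg K(y,y))) \lor (\exists u1\, \neg N(u1))
Pull the quantifiers to the front (each side's bound variable is not free in the other side):
  \exists x\, \exists y\, \exists u1\, (\neg K(x,x) \land \neg K(y,y) \lor \neg N(u1))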